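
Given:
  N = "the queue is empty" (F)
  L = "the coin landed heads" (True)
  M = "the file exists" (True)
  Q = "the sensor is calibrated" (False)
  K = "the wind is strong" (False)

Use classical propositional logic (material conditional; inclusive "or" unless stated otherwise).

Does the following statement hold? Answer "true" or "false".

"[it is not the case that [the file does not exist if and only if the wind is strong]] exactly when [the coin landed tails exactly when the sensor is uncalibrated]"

Formalization: ~(~M <-> K) <-> (~L <-> ~Q)

~M = ~T = F
~M <-> K = F <-> F = T
~(~M <-> K) = ~T = F
~L = ~T = F
~Q = ~F = T
~L <-> ~Q = F <-> T = F
~(~M <-> K) <-> (~L <-> ~Q) = F <-> F = T

true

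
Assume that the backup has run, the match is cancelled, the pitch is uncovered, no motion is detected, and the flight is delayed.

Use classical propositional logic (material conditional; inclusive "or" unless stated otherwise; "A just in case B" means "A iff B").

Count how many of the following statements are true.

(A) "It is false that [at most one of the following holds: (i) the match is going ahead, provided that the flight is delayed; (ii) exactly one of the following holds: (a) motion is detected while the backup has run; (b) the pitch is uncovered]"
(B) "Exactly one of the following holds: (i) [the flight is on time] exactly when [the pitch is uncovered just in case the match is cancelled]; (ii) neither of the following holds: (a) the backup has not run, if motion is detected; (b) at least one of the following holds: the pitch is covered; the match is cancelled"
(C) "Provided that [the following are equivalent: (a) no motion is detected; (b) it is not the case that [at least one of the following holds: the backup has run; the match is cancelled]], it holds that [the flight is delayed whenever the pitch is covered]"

1

Let N = "the flight is delayed" (True), W = "the match is cancelled" (True), U = "motion is detected" (False), H = "the backup has run" (True), K = "the pitch is covered" (False).

(A): Formalization: not ((N -> not W) nand ((U and H) xor not K))

not W = not True = False
N -> not W = True -> False = False
U and H = False and True = False
not K = not False = True
(U and H) xor not K = False xor True = True
(N -> not W) nand ((U and H) xor not K) = False nand True = True
not ((N -> not W) nand ((U and H) xor not K)) = not True = False
Thus (A) is false.

(B): Formalization: (not N iff (not K iff W)) xor ((U -> not H) nor (K or W))

not N = not True = False
not K = not False = True
not K iff W = True iff True = True
not N iff (not K iff W) = False iff True = False
not H = not True = False
U -> not H = False -> False = True
K or W = False or True = True
(U -> not H) nor (K or W) = True nor True = False
(not N iff (not K iff W)) xor ((U -> not H) nor (K or W)) = False xor False = False
Thus (B) is false.

(C): This is (not U iff not (H or W)) -> (K -> N).

not U = not False = True
H or W = True or True = True
not (H or W) = not True = False
not U iff not (H or W) = True iff False = False
K -> N = False -> True = True
(not U iff not (H or W)) -> (K -> N) = False -> True = True
Thus (C) is true.

1 of the 3 statements is true ((C)).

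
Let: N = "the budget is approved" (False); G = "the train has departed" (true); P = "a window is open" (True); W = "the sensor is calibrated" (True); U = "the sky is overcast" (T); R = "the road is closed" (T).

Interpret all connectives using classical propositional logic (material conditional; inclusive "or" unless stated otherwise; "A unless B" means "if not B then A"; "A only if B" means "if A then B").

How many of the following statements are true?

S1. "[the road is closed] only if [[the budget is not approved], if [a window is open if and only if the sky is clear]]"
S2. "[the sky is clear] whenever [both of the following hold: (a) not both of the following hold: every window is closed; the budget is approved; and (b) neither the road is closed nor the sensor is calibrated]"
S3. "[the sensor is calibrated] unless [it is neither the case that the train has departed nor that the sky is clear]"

S1: Parsed as R → ((P ↔ ¬U) → ¬N)

¬U = ¬T = F
P ↔ ¬U = T ↔ F = F
¬N = ¬F = T
(P ↔ ¬U) → ¬N = F → T = T
R → ((P ↔ ¬U) → ¬N) = T → T = T
Hence S1 is true.

S2: Formalization: ((¬P ↑ N) ∧ (R ↓ W)) → ¬U

¬P = ¬T = F
¬P ↑ N = F ↑ F = T
R ↓ W = T ↓ T = F
(¬P ↑ N) ∧ (R ↓ W) = T ∧ F = F
¬U = ¬T = F
((¬P ↑ N) ∧ (R ↓ W)) → ¬U = F → F = T
Thus S2 is true.

S3: This is W ∨ (G ↓ ¬U).

¬U = ¬T = F
G ↓ ¬U = T ↓ F = F
W ∨ (G ↓ ¬U) = T ∨ F = T
So S3 is true.

Count: 3.

3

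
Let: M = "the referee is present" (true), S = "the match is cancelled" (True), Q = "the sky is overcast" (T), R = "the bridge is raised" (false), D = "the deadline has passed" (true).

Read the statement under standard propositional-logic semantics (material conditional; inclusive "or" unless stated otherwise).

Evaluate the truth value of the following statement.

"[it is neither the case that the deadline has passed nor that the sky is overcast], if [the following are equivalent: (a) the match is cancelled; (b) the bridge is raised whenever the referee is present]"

Values: S=T, M=T, R=F, D=T, Q=T.
This is (S <-> (M -> R)) -> (D nor Q).

M -> R = T -> F = F
S <-> (M -> R) = T <-> F = F
D nor Q = T nor T = F
(S <-> (M -> R)) -> (D nor Q) = F -> F = T

True.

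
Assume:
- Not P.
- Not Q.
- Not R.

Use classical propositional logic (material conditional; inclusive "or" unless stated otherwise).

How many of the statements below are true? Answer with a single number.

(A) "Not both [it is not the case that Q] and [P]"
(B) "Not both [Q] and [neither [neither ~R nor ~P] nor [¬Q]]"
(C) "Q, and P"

2

(A): In symbols: not Q nand P

not Q = not False = True
not Q nand P = True nand False = True
Thus (A) is true.

(B): Parsed as Q nand ((not R nor not P) nor not Q)

not R = not False = True
not P = not False = True
not R nor not P = True nor True = False
not Q = not False = True
(not R nor not P) nor not Q = False nor True = False
Q nand ((not R nor not P) nor not Q) = False nand False = True
So (B) is true.

(C): Formalization: Q and P

Q and P = False and False = False
Thus (C) is false.

True statements: 2 ((A), (B)).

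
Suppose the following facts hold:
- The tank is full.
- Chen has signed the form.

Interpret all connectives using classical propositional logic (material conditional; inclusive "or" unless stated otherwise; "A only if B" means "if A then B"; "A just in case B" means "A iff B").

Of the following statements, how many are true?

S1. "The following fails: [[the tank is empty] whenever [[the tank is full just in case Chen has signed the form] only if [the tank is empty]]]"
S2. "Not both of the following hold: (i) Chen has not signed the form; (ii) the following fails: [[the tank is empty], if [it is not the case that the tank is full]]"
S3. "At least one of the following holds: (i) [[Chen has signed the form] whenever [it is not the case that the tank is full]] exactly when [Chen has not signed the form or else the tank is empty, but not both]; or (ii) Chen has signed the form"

Let N = "the tank is full" (T), W = "Chen has signed the form" (T).

S1: Formalization: ~(((N <-> W) -> ~N) -> ~N)

N <-> W = T <-> T = T
~N = ~T = F
(N <-> W) -> ~N = T -> F = F
~N = ~T = F
((N <-> W) -> ~N) -> ~N = F -> F = T
~(((N <-> W) -> ~N) -> ~N) = ~T = F
So S1 is false.

S2: Parsed as ~W nand ~(~N -> ~N)

~W = ~T = F
~N = ~T = F
~N = ~T = F
~N -> ~N = F -> F = T
~(~N -> ~N) = ~T = F
~W nand ~(~N -> ~N) = F nand F = T
So S2 is true.

S3: Formalization: ((~N -> W) <-> (~W xor ~N)) | W

~N = ~T = F
~N -> W = F -> T = T
~W = ~T = F
~N = ~T = F
~W xor ~N = F xor F = F
(~N -> W) <-> (~W xor ~N) = T <-> F = F
((~N -> W) <-> (~W xor ~N)) | W = F | T = T
Thus S3 is true.

Count: 2.

2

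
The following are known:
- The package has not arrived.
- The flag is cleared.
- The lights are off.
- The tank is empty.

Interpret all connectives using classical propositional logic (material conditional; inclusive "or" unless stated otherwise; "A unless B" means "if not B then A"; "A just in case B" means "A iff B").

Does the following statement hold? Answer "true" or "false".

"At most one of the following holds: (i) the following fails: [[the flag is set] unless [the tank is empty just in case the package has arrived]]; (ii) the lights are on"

Let N = "the flag is set" (F), U = "the tank is full" (F), S = "the package has arrived" (F), D = "the lights are on" (F).
In symbols: ~(N | (~U <-> S)) nand D

~U = ~F = T
~U <-> S = T <-> F = F
N | (~U <-> S) = F | F = F
~(N | (~U <-> S)) = ~F = T
~(N | (~U <-> S)) nand D = T nand F = T

The statement is true.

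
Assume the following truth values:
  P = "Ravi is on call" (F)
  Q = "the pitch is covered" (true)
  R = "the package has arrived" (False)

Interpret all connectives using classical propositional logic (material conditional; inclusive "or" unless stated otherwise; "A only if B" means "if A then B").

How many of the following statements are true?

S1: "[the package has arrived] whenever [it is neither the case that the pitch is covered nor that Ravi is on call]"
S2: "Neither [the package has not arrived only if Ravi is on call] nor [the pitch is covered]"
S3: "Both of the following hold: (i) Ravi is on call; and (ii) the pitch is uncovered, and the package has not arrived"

S1: Parsed as (Q ↓ P) → R

Q ↓ P = T ↓ F = F
(Q ↓ P) → R = F → F = T
Hence S1 is true.

S2: Parsed as (¬R → P) ↓ Q

¬R = ¬F = T
¬R → P = T → F = F
(¬R → P) ↓ Q = F ↓ T = F
So S2 is false.

S3: This is P ∧ (¬Q ∧ ¬R).

¬Q = ¬T = F
¬R = ¬F = T
¬Q ∧ ¬R = F ∧ T = F
P ∧ (¬Q ∧ ¬R) = F ∧ F = F
So S3 is false.

1 of the 3 statements is true.

1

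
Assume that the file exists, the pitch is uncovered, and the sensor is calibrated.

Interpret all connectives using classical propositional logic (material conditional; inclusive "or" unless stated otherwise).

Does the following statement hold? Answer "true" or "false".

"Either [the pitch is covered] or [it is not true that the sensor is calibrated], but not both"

The statement is false.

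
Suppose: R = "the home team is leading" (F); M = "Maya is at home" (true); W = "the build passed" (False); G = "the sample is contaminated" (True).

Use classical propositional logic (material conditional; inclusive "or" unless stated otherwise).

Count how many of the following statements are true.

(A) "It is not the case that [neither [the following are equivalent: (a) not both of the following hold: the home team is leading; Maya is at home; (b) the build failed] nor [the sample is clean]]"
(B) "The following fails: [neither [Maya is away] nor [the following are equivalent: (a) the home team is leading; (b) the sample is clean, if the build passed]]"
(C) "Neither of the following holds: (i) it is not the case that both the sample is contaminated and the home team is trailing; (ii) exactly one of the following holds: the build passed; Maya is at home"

(A): This is not (((R nand M) iff not W) nor not G).

R nand M = False nand True = True
not W = not False = True
(R nand M) iff not W = True iff True = True
not G = not True = False
((R nand M) iff not W) nor not G = True nor False = False
not (((R nand M) iff not W) nor not G) = not False = True
Hence (A) is true.

(B): Parsed as not (not M nor (R iff (W -> not G)))

not M = not True = False
not G = not True = False
W -> not G = False -> False = True
R iff (W -> not G) = False iff True = False
not M nor (R iff (W -> not G)) = False nor False = True
not (not M nor (R iff (W -> not G))) = not True = False
Hence (B) is false.

(C): In symbols: (G nand not R) nor (W xor M)

not R = not False = True
G nand not R = True nand True = False
W xor M = False xor True = True
(G nand not R) nor (W xor M) = False nor True = False
So (C) is false.

1 of the 3 statements is true ((A)).

1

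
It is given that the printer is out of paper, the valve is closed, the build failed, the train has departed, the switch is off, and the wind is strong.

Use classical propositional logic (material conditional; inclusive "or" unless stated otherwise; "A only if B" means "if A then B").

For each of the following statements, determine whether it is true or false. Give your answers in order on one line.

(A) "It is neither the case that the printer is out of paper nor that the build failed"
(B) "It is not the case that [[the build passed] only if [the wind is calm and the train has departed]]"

Let P = "the printer has paper" (F), R = "the build passed" (F), V = "the wind is strong" (T), S = "the train has departed" (T).

(A): Parsed as ¬P ↓ ¬R

¬P = ¬F = T
¬R = ¬F = T
¬P ↓ ¬R = T ↓ T = F
Hence (A) is false.

(B): In symbols: ¬(R → (¬V ∧ S))

¬V = ¬T = F
¬V ∧ S = F ∧ T = F
R → (¬V ∧ S) = F → F = T
¬(R → (¬V ∧ S)) = ¬T = F
Hence (B) is false.

(A) false, (B) false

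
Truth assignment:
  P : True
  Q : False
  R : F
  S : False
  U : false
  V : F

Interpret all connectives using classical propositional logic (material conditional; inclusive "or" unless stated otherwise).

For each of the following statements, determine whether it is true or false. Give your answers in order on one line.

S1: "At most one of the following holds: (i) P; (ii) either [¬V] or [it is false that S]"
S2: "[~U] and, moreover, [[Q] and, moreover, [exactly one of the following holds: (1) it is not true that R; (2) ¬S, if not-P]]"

S1 false / S2 false

S1: In symbols: P nand (not V or not S)

not V = not False = True
not S = not False = True
not V or not S = True or True = True
P nand (not V or not S) = True nand True = False
So S1 is false.

S2: Parsed as not U and (Q and (not R xor (not P -> not S)))

not U = not False = True
not R = not False = True
not P = not True = False
not S = not False = True
not P -> not S = False -> True = True
not R xor (not P -> not S) = True xor True = False
Q and (not R xor (not P -> not S)) = False and False = False
not U and (Q and (not R xor (not P -> not S))) = True and False = False
Hence S2 is false.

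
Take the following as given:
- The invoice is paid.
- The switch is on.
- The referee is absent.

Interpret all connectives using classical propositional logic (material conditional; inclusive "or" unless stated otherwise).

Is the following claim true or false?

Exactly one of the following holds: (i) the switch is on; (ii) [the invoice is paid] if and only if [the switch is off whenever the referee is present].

The statement is false.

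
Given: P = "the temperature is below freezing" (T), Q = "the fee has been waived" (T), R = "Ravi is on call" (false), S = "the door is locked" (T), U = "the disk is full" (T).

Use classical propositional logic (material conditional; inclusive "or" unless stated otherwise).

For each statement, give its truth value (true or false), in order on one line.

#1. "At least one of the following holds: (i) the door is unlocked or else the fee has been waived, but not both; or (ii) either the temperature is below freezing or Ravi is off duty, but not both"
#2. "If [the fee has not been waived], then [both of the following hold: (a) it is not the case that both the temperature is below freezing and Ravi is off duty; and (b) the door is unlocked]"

#1 True; #2 True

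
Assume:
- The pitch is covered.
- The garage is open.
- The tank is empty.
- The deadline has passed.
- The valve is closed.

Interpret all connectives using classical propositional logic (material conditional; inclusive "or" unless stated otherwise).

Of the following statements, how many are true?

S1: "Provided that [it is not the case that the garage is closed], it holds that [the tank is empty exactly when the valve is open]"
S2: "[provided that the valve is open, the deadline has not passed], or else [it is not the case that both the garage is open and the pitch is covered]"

1

Let P = "the garage is closed" (False), M = "the tank is full" (False), U = "the valve is open" (False), G = "the deadline has passed" (True), Q = "the pitch is covered" (True).

S1: In symbols: not P -> (not M iff U)

not P = not False = True
not M = not False = True
not M iff U = True iff False = False
not P -> (not M iff U) = True -> False = False
Hence S1 is false.

S2: Formalization: (U -> not G) or (not P nand Q)

not G = not True = False
U -> not G = False -> False = True
not P = not False = True
not P nand Q = True nand True = False
(U -> not G) or (not P nand Q) = True or False = True
So S2 is true.

True statements: 1.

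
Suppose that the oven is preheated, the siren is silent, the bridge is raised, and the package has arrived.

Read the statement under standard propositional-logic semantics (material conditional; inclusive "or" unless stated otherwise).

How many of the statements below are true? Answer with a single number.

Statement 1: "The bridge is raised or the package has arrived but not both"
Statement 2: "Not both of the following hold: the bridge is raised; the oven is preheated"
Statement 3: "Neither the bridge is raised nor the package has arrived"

Let R = "the bridge is raised" (True), S = "the package has arrived" (True), P = "the oven is preheated" (True).

Statement 1: In symbols: R xor S

R xor S = True xor True = False
Hence Statement 1 is false.

Statement 2: Parsed as R nand P

R nand P = True nand True = False
So Statement 2 is false.

Statement 3: This is R nor S.

R nor S = True nor True = False
Thus Statement 3 is false.

True statements: 0 (none).

0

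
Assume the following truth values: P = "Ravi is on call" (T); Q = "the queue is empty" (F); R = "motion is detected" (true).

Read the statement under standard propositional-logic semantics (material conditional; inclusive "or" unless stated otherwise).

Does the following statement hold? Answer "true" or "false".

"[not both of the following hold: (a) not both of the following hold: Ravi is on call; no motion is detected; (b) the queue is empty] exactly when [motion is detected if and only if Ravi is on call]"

Values: P=True, R=True, Q=False.
In symbols: ((P nand not R) nand Q) iff (R iff P)

not R = not True = False
P nand not R = True nand False = True
(P nand not R) nand Q = True nand False = True
R iff P = True iff True = True
((P nand not R) nand Q) iff (R iff P) = True iff True = True

True.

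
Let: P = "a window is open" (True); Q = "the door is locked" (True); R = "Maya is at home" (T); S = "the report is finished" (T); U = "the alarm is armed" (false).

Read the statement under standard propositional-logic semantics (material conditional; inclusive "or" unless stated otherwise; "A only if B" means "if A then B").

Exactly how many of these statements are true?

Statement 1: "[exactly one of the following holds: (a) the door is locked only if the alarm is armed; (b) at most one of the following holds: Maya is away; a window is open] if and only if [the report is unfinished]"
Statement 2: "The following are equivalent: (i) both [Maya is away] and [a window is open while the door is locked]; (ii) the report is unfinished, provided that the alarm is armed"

Statement 1: This is ((Q → U) ⊕ (¬R ↑ P)) ↔ ¬S.

Q → U = T → F = F
¬R = ¬T = F
¬R ↑ P = F ↑ T = T
(Q → U) ⊕ (¬R ↑ P) = F ⊕ T = T
¬S = ¬T = F
((Q → U) ⊕ (¬R ↑ P)) ↔ ¬S = T ↔ F = F
Hence Statement 1 is false.

Statement 2: In symbols: (¬R ∧ (P ∧ Q)) ↔ (U → ¬S)

¬R = ¬T = F
P ∧ Q = T ∧ T = T
¬R ∧ (P ∧ Q) = F ∧ T = F
¬S = ¬T = F
U → ¬S = F → F = T
(¬R ∧ (P ∧ Q)) ↔ (U → ¬S) = F ↔ T = F
Thus Statement 2 is false.

Count: 0.

0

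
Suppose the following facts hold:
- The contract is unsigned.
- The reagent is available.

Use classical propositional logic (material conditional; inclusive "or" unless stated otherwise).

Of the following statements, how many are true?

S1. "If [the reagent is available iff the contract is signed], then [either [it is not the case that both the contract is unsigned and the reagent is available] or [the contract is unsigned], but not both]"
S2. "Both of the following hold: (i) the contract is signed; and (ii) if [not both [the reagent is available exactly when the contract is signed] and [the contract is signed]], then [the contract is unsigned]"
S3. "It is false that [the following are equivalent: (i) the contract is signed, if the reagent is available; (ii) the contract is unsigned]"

Let Q = "the reagent is available" (T), P = "the contract is signed" (F).

S1: In symbols: (Q <-> P) -> ((~P nand Q) xor ~P)

Q <-> P = T <-> F = F
~P = ~F = T
~P nand Q = T nand T = F
~P = ~F = T
(~P nand Q) xor ~P = F xor T = T
(Q <-> P) -> ((~P nand Q) xor ~P) = F -> T = T
So S1 is true.

S2: This is P & (((Q <-> P) nand P) -> ~P).

Q <-> P = T <-> F = F
(Q <-> P) nand P = F nand F = T
~P = ~F = T
((Q <-> P) nand P) -> ~P = T -> T = T
P & (((Q <-> P) nand P) -> ~P) = F & T = F
So S2 is false.

S3: Formalization: ~((Q -> P) <-> ~P)

Q -> P = T -> F = F
~P = ~F = T
(Q -> P) <-> ~P = F <-> T = F
~((Q -> P) <-> ~P) = ~F = T
Hence S3 is true.

True statements: 2.

2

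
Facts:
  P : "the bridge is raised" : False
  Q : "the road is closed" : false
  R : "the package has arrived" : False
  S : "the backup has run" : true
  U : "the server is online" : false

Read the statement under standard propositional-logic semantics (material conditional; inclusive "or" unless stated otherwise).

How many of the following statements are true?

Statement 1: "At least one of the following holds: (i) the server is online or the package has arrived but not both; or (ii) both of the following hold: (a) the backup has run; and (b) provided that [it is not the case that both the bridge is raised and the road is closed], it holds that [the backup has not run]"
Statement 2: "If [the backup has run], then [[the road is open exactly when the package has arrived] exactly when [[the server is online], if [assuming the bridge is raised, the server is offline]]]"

1

Statement 1: Formalization: (U ⊕ R) ∨ (S ∧ ((P ↑ Q) → ¬S))

U ⊕ R = F ⊕ F = F
P ↑ Q = F ↑ F = T
¬S = ¬T = F
(P ↑ Q) → ¬S = T → F = F
S ∧ ((P ↑ Q) → ¬S) = T ∧ F = F
(U ⊕ R) ∨ (S ∧ ((P ↑ Q) → ¬S)) = F ∨ F = F
So Statement 1 is false.

Statement 2: Parsed as S → ((¬Q ↔ R) ↔ ((P → ¬U) → U))

¬Q = ¬F = T
¬Q ↔ R = T ↔ F = F
¬U = ¬F = T
P → ¬U = F → T = T
(P → ¬U) → U = T → F = F
(¬Q ↔ R) ↔ ((P → ¬U) → U) = F ↔ F = T
S → ((¬Q ↔ R) ↔ ((P → ¬U) → U)) = T → T = T
Hence Statement 2 is true.

True statements: 1 (Statement 2).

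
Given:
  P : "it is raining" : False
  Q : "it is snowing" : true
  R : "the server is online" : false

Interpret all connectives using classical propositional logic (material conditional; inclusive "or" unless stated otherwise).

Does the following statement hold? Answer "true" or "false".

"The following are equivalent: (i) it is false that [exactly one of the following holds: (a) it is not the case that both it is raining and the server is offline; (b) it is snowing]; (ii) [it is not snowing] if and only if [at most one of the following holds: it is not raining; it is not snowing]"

This is not ((P nand not R) xor Q) iff (not Q iff (not P nand not Q)).

not R = not False = True
P nand not R = False nand True = True
(P nand not R) xor Q = True xor True = False
not ((P nand not R) xor Q) = not False = True
not Q = not True = False
not P = not False = True
not Q = not True = False
not P nand not Q = True nand False = True
not Q iff (not P nand not Q) = False iff True = False
not ((P nand not R) xor Q) iff (not Q iff (not P nand not Q)) = True iff False = False

The statement is false.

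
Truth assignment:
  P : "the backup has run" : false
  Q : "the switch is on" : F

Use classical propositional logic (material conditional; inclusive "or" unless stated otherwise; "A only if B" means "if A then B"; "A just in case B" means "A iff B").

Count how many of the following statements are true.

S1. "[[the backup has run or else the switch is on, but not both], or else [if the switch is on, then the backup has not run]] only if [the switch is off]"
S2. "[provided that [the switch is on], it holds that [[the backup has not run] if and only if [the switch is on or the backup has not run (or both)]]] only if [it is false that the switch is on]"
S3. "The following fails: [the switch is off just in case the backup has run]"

3

S1: In symbols: ((P xor Q) or (Q -> not P)) -> not Q

P xor Q = False xor False = False
not P = not False = True
Q -> not P = False -> True = True
(P xor Q) or (Q -> not P) = False or True = True
not Q = not False = True
((P xor Q) or (Q -> not P)) -> not Q = True -> True = True
Hence S1 is true.

S2: Formalization: (Q -> (not P iff (Q or not P))) -> not Q

not P = not False = True
not P = not False = True
Q or not P = False or True = True
not P iff (Q or not P) = True iff True = True
Q -> (not P iff (Q or not P)) = False -> True = True
not Q = not False = True
(Q -> (not P iff (Q or not P))) -> not Q = True -> True = True
So S2 is true.

S3: Formalization: not (not Q iff P)

not Q = not False = True
not Q iff P = True iff False = False
not (not Q iff P) = not False = True
Hence S3 is true.

True statements: 3 (S1, S2, S3).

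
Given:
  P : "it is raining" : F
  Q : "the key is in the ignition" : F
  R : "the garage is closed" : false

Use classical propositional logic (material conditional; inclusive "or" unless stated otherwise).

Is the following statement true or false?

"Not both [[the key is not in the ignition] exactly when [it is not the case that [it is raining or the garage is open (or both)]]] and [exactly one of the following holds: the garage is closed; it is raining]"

The statement is true.

Parsed as (¬Q ↔ ¬(P ∨ ¬R)) ↑ (R ⊕ P)

¬Q = ¬F = T
¬R = ¬F = T
P ∨ ¬R = F ∨ T = T
¬(P ∨ ¬R) = ¬T = F
¬Q ↔ ¬(P ∨ ¬R) = T ↔ F = F
R ⊕ P = F ⊕ F = F
(¬Q ↔ ¬(P ∨ ¬R)) ↑ (R ⊕ P) = F ↑ F = T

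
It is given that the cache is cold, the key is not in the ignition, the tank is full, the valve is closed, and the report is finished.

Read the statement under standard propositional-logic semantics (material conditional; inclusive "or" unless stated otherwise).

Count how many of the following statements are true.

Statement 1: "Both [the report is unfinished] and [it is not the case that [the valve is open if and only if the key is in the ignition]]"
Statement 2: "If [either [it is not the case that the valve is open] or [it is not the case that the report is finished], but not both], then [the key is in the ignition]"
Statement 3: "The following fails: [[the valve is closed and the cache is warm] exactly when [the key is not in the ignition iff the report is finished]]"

Let N = "the report is finished" (T), S = "the valve is open" (F), R = "the key is in the ignition" (F), P = "the cache is warm" (F).

Statement 1: Formalization: ~N & ~(S <-> R)

~N = ~T = F
S <-> R = F <-> F = T
~(S <-> R) = ~T = F
~N & ~(S <-> R) = F & F = F
Thus Statement 1 is false.

Statement 2: Formalization: (~S xor ~N) -> R

~S = ~F = T
~N = ~T = F
~S xor ~N = T xor F = T
(~S xor ~N) -> R = T -> F = F
Thus Statement 2 is false.

Statement 3: Formalization: ~((~S & P) <-> (~R <-> N))

~S = ~F = T
~S & P = T & F = F
~R = ~F = T
~R <-> N = T <-> T = T
(~S & P) <-> (~R <-> N) = F <-> T = F
~((~S & P) <-> (~R <-> N)) = ~F = T
Thus Statement 3 is true.

Count: 1.

1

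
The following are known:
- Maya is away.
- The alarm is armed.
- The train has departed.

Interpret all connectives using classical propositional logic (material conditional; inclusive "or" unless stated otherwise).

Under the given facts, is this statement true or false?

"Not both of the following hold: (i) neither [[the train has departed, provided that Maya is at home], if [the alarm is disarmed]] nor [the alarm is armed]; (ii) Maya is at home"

Let D = "the alarm is armed" (T), G = "Maya is at home" (F), V = "the train has departed" (T).
In symbols: ((~D -> (G -> V)) nor D) nand G

~D = ~T = F
G -> V = F -> T = T
~D -> (G -> V) = F -> T = T
(~D -> (G -> V)) nor D = T nor T = F
((~D -> (G -> V)) nor D) nand G = F nand F = T

True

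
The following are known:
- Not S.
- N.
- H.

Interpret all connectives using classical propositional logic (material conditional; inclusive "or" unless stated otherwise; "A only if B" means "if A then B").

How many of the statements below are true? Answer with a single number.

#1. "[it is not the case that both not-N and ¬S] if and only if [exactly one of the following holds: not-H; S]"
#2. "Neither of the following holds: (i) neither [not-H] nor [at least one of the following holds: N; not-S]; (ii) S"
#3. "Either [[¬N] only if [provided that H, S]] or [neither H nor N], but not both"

#1: In symbols: (¬N ↑ ¬S) ↔ (¬H ⊕ S)

¬N = ¬T = F
¬S = ¬F = T
¬N ↑ ¬S = F ↑ T = T
¬H = ¬T = F
¬H ⊕ S = F ⊕ F = F
(¬N ↑ ¬S) ↔ (¬H ⊕ S) = T ↔ F = F
Thus #1 is false.

#2: In symbols: (¬H ↓ (N ∨ ¬S)) ↓ S

¬H = ¬T = F
¬S = ¬F = T
N ∨ ¬S = T ∨ T = T
¬H ↓ (N ∨ ¬S) = F ↓ T = F
(¬H ↓ (N ∨ ¬S)) ↓ S = F ↓ F = T
Hence #2 is true.

#3: In symbols: (¬N → (H → S)) ⊕ (H ↓ N)

¬N = ¬T = F
H → S = T → F = F
¬N → (H → S) = F → F = T
H ↓ N = T ↓ T = F
(¬N → (H → S)) ⊕ (H ↓ N) = T ⊕ F = T
Thus #3 is true.

2 of the 3 statements are true (#2, #3).

2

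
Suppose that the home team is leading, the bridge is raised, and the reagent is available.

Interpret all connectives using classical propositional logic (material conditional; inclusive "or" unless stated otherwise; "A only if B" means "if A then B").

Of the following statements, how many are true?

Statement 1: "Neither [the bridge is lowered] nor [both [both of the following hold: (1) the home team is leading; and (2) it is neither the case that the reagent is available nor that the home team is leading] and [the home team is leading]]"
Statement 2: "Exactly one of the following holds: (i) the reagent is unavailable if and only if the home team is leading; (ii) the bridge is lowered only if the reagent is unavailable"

2

Let Q = "the bridge is raised" (True), P = "the home team is leading" (True), R = "the reagent is available" (True).

Statement 1: This is not Q nor ((P and (R nor P)) and P).

not Q = not True = False
R nor P = True nor True = False
P and (R nor P) = True and False = False
(P and (R nor P)) and P = False and True = False
not Q nor ((P and (R nor P)) and P) = False nor False = True
Hence Statement 1 is true.

Statement 2: This is (not R iff P) xor (not Q -> not R).

not R = not True = False
not R iff P = False iff True = False
not Q = not True = False
not R = not True = False
not Q -> not R = False -> False = True
(not R iff P) xor (not Q -> not R) = False xor True = True
Hence Statement 2 is true.

True statements: 2 (Statement 1, Statement 2).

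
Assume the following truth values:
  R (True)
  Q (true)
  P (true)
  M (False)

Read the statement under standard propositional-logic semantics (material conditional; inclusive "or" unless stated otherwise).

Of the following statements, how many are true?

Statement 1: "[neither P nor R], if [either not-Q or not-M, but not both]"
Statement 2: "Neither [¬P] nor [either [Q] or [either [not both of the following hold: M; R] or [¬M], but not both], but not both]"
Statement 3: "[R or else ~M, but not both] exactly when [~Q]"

Statement 1: In symbols: (not Q xor not M) -> (P nor R)

not Q = not True = False
not M = not False = True
not Q xor not M = False xor True = True
P nor R = True nor True = False
(not Q xor not M) -> (P nor R) = True -> False = False
So Statement 1 is false.

Statement 2: Formalization: not P nor (Q xor ((M nand R) xor not M))

not P = not True = False
M nand R = False nand True = True
not M = not False = True
(M nand R) xor not M = True xor True = False
Q xor ((M nand R) xor not M) = True xor False = True
not P nor (Q xor ((M nand R) xor not M)) = False nor True = False
Hence Statement 2 is false.

Statement 3: Formalization: (R xor not M) iff not Q

not M = not False = True
R xor not M = True xor True = False
not Q = not True = False
(R xor not M) iff not Q = False iff False = True
Thus Statement 3 is true.

Count: 1.

1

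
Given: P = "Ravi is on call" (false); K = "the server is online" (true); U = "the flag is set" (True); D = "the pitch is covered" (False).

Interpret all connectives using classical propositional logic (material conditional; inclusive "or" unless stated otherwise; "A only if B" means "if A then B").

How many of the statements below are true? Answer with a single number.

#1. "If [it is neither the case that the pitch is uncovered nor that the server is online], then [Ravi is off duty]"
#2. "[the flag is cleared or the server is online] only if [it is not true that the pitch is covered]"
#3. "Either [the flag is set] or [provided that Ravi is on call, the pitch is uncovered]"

#1: Formalization: (not D nor K) -> not P

not D = not False = True
not D nor K = True nor True = False
not P = not False = True
(not D nor K) -> not P = False -> True = True
Hence #1 is true.

#2: This is (not U or K) -> not D.

not U = not True = False
not U or K = False or True = True
not D = not False = True
(not U or K) -> not D = True -> True = True
Thus #2 is true.

#3: Parsed as U or (P -> not D)

not D = not False = True
P -> not D = False -> True = True
U or (P -> not D) = True or True = True
So #3 is true.

3 of the 3 statements are true.

3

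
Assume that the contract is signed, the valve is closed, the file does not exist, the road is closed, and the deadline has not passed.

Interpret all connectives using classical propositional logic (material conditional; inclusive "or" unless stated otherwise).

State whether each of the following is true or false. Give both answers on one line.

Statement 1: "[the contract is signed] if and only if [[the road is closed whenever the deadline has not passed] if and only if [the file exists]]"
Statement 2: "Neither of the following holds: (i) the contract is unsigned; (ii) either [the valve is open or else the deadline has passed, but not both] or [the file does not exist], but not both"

Let P = "the contract is signed" (True), U = "the deadline has passed" (False), S = "the road is closed" (True), R = "the file exists" (False), Q = "the valve is open" (False).

Statement 1: Formalization: P iff ((not U -> S) iff R)

not U = not False = True
not U -> S = True -> True = True
(not U -> S) iff R = True iff False = False
P iff ((not U -> S) iff R) = True iff False = False
So Statement 1 is false.

Statement 2: Parsed as not P nor ((Q xor U) xor not R)

not P = not True = False
Q xor U = False xor False = False
not R = not False = True
(Q xor U) xor not R = False xor True = True
not P nor ((Q xor U) xor not R) = False nor True = False
So Statement 2 is false.

Statement 1 false / Statement 2 false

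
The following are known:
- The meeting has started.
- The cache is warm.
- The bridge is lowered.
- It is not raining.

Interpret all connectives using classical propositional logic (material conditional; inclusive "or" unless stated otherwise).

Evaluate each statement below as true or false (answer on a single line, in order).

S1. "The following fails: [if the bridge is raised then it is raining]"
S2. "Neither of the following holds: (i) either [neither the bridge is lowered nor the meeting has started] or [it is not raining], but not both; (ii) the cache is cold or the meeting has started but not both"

Let R = "the bridge is raised" (False), S = "it is raining" (False), P = "the meeting has started" (True), Q = "the cache is warm" (True).

S1: Parsed as not (R -> S)

R -> S = False -> False = True
not (R -> S) = not True = False
Hence S1 is false.

S2: Parsed as ((not R nor P) xor not S) nor (not Q xor P)

not R = not False = True
not R nor P = True nor True = False
not S = not False = True
(not R nor P) xor not S = False xor True = True
not Q = not True = False
not Q xor P = False xor True = True
((not R nor P) xor not S) nor (not Q xor P) = True nor True = False
Thus S2 is false.

S1 False, S2 False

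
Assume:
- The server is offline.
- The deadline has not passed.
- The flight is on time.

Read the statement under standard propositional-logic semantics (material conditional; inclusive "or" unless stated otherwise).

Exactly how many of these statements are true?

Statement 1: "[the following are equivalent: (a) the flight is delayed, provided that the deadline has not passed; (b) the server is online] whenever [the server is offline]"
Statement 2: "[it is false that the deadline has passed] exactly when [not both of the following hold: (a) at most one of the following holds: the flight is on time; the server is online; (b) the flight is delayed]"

Let P = "the server is online" (F), Q = "the deadline has passed" (F), R = "the flight is delayed" (F).

Statement 1: Parsed as ~P -> ((~Q -> R) <-> P)

~P = ~F = T
~Q = ~F = T
~Q -> R = T -> F = F
(~Q -> R) <-> P = F <-> F = T
~P -> ((~Q -> R) <-> P) = T -> T = T
Thus Statement 1 is true.

Statement 2: Parsed as ~Q <-> ((~R nand P) nand R)

~Q = ~F = T
~R = ~F = T
~R nand P = T nand F = T
(~R nand P) nand R = T nand F = T
~Q <-> ((~R nand P) nand R) = T <-> T = T
Thus Statement 2 is true.

True statements: 2.

2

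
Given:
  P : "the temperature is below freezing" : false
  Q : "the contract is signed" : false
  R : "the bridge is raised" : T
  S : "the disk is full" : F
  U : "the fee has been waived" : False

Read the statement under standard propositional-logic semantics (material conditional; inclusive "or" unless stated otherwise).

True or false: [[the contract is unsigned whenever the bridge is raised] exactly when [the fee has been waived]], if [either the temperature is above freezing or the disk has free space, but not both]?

True

Values: P=F, S=F, R=T, Q=F, U=F.
Formalization: (~P xor ~S) -> ((R -> ~Q) <-> U)

~P = ~F = T
~S = ~F = T
~P xor ~S = T xor T = F
~Q = ~F = T
R -> ~Q = T -> T = T
(R -> ~Q) <-> U = T <-> F = F
(~P xor ~S) -> ((R -> ~Q) <-> U) = F -> F = T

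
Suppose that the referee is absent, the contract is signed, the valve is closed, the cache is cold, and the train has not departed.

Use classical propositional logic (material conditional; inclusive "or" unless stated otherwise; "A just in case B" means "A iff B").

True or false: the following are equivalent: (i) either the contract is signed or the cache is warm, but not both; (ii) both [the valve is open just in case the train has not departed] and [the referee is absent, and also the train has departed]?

Let Q = "the contract is signed" (True), S = "the cache is warm" (False), R = "the valve is open" (False), U = "the train has departed" (False), P = "the referee is present" (False).
This is (Q xor S) iff ((R iff not U) and (not P and U)).

Q xor S = True xor False = True
not U = not False = True
R iff not U = False iff True = False
not P = not False = True
not P and U = True and False = False
(R iff not U) and (not P and U) = False and False = False
(Q xor S) iff ((R iff not U) and (not P and U)) = True iff False = False

False.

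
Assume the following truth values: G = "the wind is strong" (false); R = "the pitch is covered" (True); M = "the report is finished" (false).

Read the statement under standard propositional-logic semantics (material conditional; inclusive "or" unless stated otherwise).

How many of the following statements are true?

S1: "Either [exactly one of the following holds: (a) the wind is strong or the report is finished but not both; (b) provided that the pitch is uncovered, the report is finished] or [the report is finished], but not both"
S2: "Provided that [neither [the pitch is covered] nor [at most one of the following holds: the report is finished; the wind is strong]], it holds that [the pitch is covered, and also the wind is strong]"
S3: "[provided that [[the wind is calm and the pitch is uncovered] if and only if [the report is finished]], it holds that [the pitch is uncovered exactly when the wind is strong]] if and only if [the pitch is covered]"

3

S1: Formalization: ((G xor M) xor (~R -> M)) xor M

G xor M = F xor F = F
~R = ~T = F
~R -> M = F -> F = T
(G xor M) xor (~R -> M) = F xor T = T
((G xor M) xor (~R -> M)) xor M = T xor F = T
So S1 is true.

S2: In symbols: (R nor (M nand G)) -> (R & G)

M nand G = F nand F = T
R nor (M nand G) = T nor T = F
R & G = T & F = F
(R nor (M nand G)) -> (R & G) = F -> F = T
Hence S2 is true.

S3: Formalization: (((~G & ~R) <-> M) -> (~R <-> G)) <-> R

~G = ~F = T
~R = ~T = F
~G & ~R = T & F = F
(~G & ~R) <-> M = F <-> F = T
~R = ~T = F
~R <-> G = F <-> F = T
((~G & ~R) <-> M) -> (~R <-> G) = T -> T = T
(((~G & ~R) <-> M) -> (~R <-> G)) <-> R = T <-> T = T
Hence S3 is true.

3 of the 3 statements are true (S1, S2, S3).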